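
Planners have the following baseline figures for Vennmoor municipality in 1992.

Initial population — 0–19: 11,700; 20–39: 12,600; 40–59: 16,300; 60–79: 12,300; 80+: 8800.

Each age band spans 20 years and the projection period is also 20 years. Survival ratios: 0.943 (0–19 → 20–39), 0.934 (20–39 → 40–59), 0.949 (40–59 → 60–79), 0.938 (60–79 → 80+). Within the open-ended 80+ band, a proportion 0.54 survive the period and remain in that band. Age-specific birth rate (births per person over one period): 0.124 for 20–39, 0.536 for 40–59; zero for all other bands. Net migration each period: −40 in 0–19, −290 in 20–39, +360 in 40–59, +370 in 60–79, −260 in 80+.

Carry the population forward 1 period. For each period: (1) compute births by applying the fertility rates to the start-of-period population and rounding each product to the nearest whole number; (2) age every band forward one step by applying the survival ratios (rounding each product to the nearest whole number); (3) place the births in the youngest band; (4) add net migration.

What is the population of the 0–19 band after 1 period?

(Groups numbered youngest = 1 to oldest = 5.)
— Period 1 —
Births: 12600 × 0.124 = 1562 ; 16300 × 0.536 = 8737 — total 10299
Group 2: 11700 × 0.943 = 11033
Group 3: 12600 × 0.934 = 11768
Group 4: 16300 × 0.949 = 15469
Group 5: 12300 × 0.938 + 8800 × 0.54 = 11537 + 4752 = 16289
Net migration: Group 1 − 40 → 10259; Group 2 − 290 → 10743; Group 3 + 360 → 12128; Group 4 + 370 → 15839; Group 5 − 260 → 16029
→ [10259, 10743, 12128, 15839, 16029]

10259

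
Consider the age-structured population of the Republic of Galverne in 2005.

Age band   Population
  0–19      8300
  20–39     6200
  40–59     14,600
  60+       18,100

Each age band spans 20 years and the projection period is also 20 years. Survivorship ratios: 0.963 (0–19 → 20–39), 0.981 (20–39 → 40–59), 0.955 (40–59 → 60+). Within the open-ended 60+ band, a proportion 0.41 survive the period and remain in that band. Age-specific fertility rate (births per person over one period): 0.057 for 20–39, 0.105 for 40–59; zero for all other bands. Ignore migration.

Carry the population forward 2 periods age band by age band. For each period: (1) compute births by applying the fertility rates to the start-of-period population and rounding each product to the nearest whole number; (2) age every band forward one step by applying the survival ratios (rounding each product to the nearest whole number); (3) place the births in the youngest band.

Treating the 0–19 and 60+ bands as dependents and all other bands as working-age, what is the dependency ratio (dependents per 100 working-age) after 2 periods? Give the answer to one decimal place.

162.2

Call the groups 1 to 4, youngest first.
[period 1]
Births: 6200 × 0.057 = 353, 14600 × 0.105 = 1533 → total 1886
Group 2: 8300 × 0.963 = 7993
Group 3: 6200 × 0.981 = 6082
Group 4: 14600 × 0.955 + 18100 × 0.41 = 13943 + 7421 = 21364
→ [1886, 7993, 6082, 21364]
[period 2]
Births: 7993 × 0.057 = 456, 6082 × 0.105 = 639 → total 1095
Group 2: 1886 × 0.963 = 1816
Group 3: 7993 × 0.981 = 7841
Group 4: 6082 × 0.955 + 21364 × 0.41 = 5808 + 8759 = 14567
→ [1095, 1816, 7841, 14567]
Dependents (band 0–19 + band 60+) = 1095 + 14567 = 15662; working-age = 9657; ratio = 15662/9657 × 100 = 162.2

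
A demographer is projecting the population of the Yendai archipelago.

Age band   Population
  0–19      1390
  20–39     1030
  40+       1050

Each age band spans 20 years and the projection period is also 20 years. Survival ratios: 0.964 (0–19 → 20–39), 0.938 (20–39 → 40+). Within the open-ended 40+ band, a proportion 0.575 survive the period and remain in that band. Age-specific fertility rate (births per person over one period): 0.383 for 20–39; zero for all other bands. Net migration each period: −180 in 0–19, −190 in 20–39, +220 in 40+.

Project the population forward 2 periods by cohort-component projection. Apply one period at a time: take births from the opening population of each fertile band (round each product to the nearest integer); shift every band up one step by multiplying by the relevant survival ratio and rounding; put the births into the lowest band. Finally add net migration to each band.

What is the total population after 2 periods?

Call the bands 1 to 3, youngest first.
[period 1]
Births: 1030 * 0.383 = 394
Band 2: 1390 * 0.964 = 1340
Band 3: 1030 * 0.938 + 1050 * 0.575 = 966 + 604 = 1570
Net migration: Band 1 − 180 → 214; Band 2 − 190 → 1150; Band 3 + 220 → 1790
Giving 214 / 1150 / 1790.
[period 2]
Births: 1150 * 0.383 = 440
Band 2: 214 * 0.964 = 206
Band 3: 1150 * 0.938 + 1790 * 0.575 = 1079 + 1029 = 2108
Net migration: Band 1 − 180 → 260; Band 2 − 190 → 16; Band 3 + 220 → 2328
Giving 260 / 16 / 2328.
Total after period 2: 260 + 16 + 2328 = 2604

2604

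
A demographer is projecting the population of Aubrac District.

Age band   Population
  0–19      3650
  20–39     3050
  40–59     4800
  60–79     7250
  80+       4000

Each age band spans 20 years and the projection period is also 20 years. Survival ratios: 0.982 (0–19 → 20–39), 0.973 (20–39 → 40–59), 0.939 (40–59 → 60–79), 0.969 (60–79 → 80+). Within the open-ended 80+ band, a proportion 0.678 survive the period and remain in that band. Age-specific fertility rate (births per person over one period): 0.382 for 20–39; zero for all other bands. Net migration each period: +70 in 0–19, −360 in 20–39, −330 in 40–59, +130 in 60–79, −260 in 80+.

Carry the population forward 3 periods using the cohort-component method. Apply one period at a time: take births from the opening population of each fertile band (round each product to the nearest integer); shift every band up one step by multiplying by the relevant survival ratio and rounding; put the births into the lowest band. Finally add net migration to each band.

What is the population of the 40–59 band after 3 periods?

After projecting period 1:
Births: 3050 × 0.382 = 1165
20–39: 3650 × 0.982 = 3584
40–59: 3050 × 0.973 = 2968
60–79: 4800 × 0.939 = 4507
80+: 7250 × 0.969 + 4000 × 0.678 = 7025 + 2712 = 9737
Net migration: 0–19 + 70 → 1235; 20–39 − 360 → 3224; 40–59 − 330 → 2638; 60–79 + 130 → 4637; 80+ − 260 → 9477
Giving 1235 / 3224 / 2638 / 4637 / 9477.
After projecting period 2:
Births: 3224 × 0.382 = 1232
20–39: 1235 × 0.982 = 1213
40–59: 3224 × 0.973 = 3137
60–79: 2638 × 0.939 = 2477
80+: 4637 × 0.969 + 9477 × 0.678 = 4493 + 6425 = 10918
Net migration: 0–19 + 70 → 1302; 20–39 − 360 → 853; 40–59 − 330 → 2807; 60–79 + 130 → 2607; 80+ − 260 → 10658
Giving 1302 / 853 / 2807 / 2607 / 10658.
After projecting period 3:
Births: 853 × 0.382 = 326
20–39: 1302 × 0.982 = 1279
40–59: 853 × 0.973 = 830
60–79: 2807 × 0.939 = 2636
80+: 2607 × 0.969 + 10658 × 0.678 = 2526 + 7226 = 9752
Net migration: 0–19 + 70 → 396; 20–39 − 360 → 919; 40–59 − 330 → 500; 60–79 + 130 → 2766; 80+ − 260 → 9492
Giving 396 / 919 / 500 / 2766 / 9492.

500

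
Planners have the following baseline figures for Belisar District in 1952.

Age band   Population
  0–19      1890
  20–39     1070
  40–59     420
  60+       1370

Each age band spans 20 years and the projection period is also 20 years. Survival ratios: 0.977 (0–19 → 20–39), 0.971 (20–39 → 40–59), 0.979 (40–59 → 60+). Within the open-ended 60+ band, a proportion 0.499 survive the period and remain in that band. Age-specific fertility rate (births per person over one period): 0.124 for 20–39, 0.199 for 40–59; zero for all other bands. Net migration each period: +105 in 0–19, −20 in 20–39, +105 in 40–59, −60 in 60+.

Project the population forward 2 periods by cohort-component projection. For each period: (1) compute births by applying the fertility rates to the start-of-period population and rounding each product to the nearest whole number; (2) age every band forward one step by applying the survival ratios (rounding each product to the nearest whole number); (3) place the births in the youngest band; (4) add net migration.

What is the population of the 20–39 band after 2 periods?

Period 1:
Births: 1070 × 0.124 = 133, 420 × 0.199 = 84 → total 217
20–39: 1890 × 0.977 = 1847
40–59: 1070 × 0.971 = 1039
60+: 420 × 0.979 + 1370 × 0.499 = 411 + 684 = 1095
Net migration: 0–19 + 105 → 322; 20–39 − 20 → 1827; 40–59 + 105 → 1144; 60+ − 60 → 1035
End of period: [322, 1827, 1144, 1035]
Period 2:
Births: 1827 × 0.124 = 227, 1144 × 0.199 = 228 → total 455
20–39: 322 × 0.977 = 315
40–59: 1827 × 0.971 = 1774
60+: 1144 × 0.979 + 1035 × 0.499 = 1120 + 516 = 1636
Net migration: 0–19 + 105 → 560; 20–39 − 20 → 295; 40–59 + 105 → 1879; 60+ − 60 → 1576
End of period: [560, 295, 1879, 1576]

295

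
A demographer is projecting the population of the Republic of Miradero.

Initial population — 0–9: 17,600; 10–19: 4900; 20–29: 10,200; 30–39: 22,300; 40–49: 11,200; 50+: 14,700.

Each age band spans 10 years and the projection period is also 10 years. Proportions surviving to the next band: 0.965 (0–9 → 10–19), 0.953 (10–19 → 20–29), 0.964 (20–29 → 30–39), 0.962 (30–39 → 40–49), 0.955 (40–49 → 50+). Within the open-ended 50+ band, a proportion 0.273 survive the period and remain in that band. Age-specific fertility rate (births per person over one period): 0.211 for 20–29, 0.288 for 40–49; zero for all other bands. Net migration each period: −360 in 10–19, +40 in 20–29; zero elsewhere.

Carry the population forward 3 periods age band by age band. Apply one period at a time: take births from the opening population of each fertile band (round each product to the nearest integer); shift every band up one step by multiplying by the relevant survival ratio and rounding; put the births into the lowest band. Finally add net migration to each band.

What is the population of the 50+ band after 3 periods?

After projecting period 1:
Births: 10200 × 0.211 = 2152  |  11200 × 0.288 = 3226 → 5378
10–19: 17600 × 0.965 = 16984
20–29: 4900 × 0.953 = 4670
30–39: 10200 × 0.964 = 9833
40–49: 22300 × 0.962 = 21453
50+: 11200 × 0.955 + 14700 × 0.273 = 10696 + 4013 = 14709
Net migration: 10–19 − 360 → 16624; 20–29 + 40 → 4710
→ [5378, 16624, 4710, 9833, 21453, 14709]
After projecting period 2:
Births: 4710 × 0.211 = 994  |  21453 × 0.288 = 6178 → 7172
10–19: 5378 × 0.965 = 5190
20–29: 16624 × 0.953 = 15843
30–39: 4710 × 0.964 = 4540
40–49: 9833 × 0.962 = 9459
50+: 21453 × 0.955 + 14709 × 0.273 = 20488 + 4016 = 24504
Net migration: 10–19 − 360 → 4830; 20–29 + 40 → 15883
→ [7172, 4830, 15883, 4540, 9459, 24504]
After projecting period 3:
Births: 15883 × 0.211 = 3351  |  9459 × 0.288 = 2724 → 6075
10–19: 7172 × 0.965 = 6921
20–29: 4830 × 0.953 = 4603
30–39: 15883 × 0.964 = 15311
40–49: 4540 × 0.962 = 4367
50+: 9459 × 0.955 + 24504 × 0.273 = 9033 + 6690 = 15723
Net migration: 10–19 − 360 → 6561; 20–29 + 40 → 4643
→ [6075, 6561, 4643, 15311, 4367, 15723]

15723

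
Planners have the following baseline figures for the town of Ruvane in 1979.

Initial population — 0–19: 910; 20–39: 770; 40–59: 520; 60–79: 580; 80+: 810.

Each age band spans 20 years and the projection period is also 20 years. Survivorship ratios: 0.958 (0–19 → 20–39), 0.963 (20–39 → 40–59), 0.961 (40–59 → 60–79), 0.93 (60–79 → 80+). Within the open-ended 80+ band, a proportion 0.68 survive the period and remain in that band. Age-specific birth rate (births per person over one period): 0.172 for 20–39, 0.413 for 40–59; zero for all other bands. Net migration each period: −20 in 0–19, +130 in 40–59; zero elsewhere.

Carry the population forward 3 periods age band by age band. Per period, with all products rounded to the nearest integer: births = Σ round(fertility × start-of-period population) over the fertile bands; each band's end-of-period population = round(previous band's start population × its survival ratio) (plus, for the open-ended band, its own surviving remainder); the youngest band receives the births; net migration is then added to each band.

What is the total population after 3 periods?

3866

Call the bands 1 to 5, youngest first.
After projecting period 1:
Births: 770 × 0.172 = 132  |  520 × 0.413 = 215 → total 347
Band 2: 910 × 0.958 = 872
Band 3: 770 × 0.963 = 742
Band 4: 520 × 0.961 = 500
Band 5: 580 × 0.93 + 810 × 0.68 = 539 + 551 = 1090
Net migration: Band 1 − 20 → 327; Band 3 + 130 → 872
End of period: [327, 872, 872, 500, 1090]
After projecting period 2:
Births: 872 × 0.172 = 150  |  872 × 0.413 = 360 → total 510
Band 2: 327 × 0.958 = 313
Band 3: 872 × 0.963 = 840
Band 4: 872 × 0.961 = 838
Band 5: 500 × 0.93 + 1090 × 0.68 = 465 + 741 = 1206
Net migration: Band 1 − 20 → 490; Band 3 + 130 → 970
End of period: [490, 313, 970, 838, 1206]
After projecting period 3:
Births: 313 × 0.172 = 54  |  970 × 0.413 = 401 → total 455
Band 2: 490 × 0.958 = 469
Band 3: 313 × 0.963 = 301
Band 4: 970 × 0.961 = 932
Band 5: 838 × 0.93 + 1206 × 0.68 = 779 + 820 = 1599
Net migration: Band 1 − 20 → 435; Band 3 + 130 → 431
End of period: [435, 469, 431, 932, 1599]
Total after period 3: 435 + 469 + 431 + 932 + 1599 = 3866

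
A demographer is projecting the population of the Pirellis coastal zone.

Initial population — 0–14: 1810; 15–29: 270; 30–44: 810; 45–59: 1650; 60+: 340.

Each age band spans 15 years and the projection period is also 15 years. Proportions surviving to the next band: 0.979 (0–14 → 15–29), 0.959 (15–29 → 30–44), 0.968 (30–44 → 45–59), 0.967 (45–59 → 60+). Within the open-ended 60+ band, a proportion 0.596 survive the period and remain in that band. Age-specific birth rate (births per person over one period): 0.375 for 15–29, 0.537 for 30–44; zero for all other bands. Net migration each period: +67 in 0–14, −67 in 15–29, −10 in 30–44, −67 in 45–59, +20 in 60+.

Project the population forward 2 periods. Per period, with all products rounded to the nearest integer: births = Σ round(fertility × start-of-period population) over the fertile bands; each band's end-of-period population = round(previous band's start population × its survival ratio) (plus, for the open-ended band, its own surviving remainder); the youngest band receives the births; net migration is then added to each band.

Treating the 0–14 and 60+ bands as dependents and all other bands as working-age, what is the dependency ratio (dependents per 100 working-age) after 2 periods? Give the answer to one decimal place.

— Period 1 —
Births: 270 × 0.375 = 101  |  810 × 0.537 = 435 → total 536
15–29: 1810 × 0.979 = 1772
30–44: 270 × 0.959 = 259
45–59: 810 × 0.968 = 784
60+: 1650 × 0.967 + 340 × 0.596 = 1596 + 203 = 1799
Net migration: 0–14 + 67 → 603; 15–29 − 67 → 1705; 30–44 − 10 → 249; 45–59 − 67 → 717; 60+ + 20 → 1819
→ [603, 1705, 249, 717, 1819]
— Period 2 —
Births: 1705 × 0.375 = 639  |  249 × 0.537 = 134 → total 773
15–29: 603 × 0.979 = 590
30–44: 1705 × 0.959 = 1635
45–59: 249 × 0.968 = 241
60+: 717 × 0.967 + 1819 × 0.596 = 693 + 1084 = 1777
Net migration: 0–14 + 67 → 840; 15–29 − 67 → 523; 30–44 − 10 → 1625; 45–59 − 67 → 174; 60+ + 20 → 1797
→ [840, 523, 1625, 174, 1797]
Dependents (band 0–14 + band 60+) = 840 + 1797 = 2637; working-age = 2322; ratio = 2637/2322 × 100 = 113.6

113.6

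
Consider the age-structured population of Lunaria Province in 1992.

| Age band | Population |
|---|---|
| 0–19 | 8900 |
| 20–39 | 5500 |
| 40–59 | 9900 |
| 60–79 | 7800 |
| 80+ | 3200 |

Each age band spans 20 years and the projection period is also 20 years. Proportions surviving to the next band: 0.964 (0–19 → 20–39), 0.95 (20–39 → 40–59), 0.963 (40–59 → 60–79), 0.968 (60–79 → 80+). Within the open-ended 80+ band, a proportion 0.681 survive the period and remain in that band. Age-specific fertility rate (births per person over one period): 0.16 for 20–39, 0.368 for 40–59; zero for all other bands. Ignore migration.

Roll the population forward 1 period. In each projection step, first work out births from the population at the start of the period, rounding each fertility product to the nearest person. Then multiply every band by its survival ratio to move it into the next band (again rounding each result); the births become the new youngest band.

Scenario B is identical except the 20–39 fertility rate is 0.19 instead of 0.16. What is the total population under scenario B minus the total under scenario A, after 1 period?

Numbering the groups 1..5 from youngest to oldest:
Period 1:
Births: 5500 × 0.16 = 880, 9900 × 0.368 = 3643 → total 4523
Group 2: 8900 × 0.964 = 8580
Group 3: 5500 × 0.95 = 5225
Group 4: 9900 × 0.963 = 9534
Group 5: 7800 × 0.968 + 3200 × 0.681 = 7550 + 2179 = 9729
End of period: [4523, 8580, 5225, 9534, 9729]
Scenario A total after 1 period: 37591
Scenario B projection —
Period 1:
Births: 5500 × 0.19 = 1045, 9900 × 0.368 = 3643 → total 4688
Group 2: 8900 × 0.964 = 8580
Group 3: 5500 × 0.95 = 5225
Group 4: 9900 × 0.963 = 9534
Group 5: 7800 × 0.968 + 3200 × 0.681 = 7550 + 2179 = 9729
End of period: [4688, 8580, 5225, 9534, 9729]
Scenario B total after 1 period: 37756
Difference B − A = 37756 − 37591 = 165

165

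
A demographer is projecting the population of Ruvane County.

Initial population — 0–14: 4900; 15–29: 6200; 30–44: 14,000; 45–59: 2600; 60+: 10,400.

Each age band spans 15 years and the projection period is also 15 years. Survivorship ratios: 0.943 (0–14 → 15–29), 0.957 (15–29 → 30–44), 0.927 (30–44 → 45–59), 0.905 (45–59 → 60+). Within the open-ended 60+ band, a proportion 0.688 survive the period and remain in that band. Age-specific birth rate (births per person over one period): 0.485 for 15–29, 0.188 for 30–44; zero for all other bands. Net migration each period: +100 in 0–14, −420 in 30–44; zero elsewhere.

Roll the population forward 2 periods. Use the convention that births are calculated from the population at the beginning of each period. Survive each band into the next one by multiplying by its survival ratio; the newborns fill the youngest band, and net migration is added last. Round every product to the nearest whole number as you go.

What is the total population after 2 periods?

[period 1]
Births: 6200 × 0.485 = 3007, 14000 × 0.188 = 2632 → total 5639
15–29: 4900 × 0.943 = 4621
30–44: 6200 × 0.957 = 5933
45–59: 14000 × 0.927 = 12978
60+: 2600 × 0.905 + 10400 × 0.688 = 2353 + 7155 = 9508
Net migration: 0–14 + 100 → 5739; 30–44 − 420 → 5513
Population now: 0–14=5739, 15–29=4621, 30–44=5513, 45–59=12978, 60+=9508
[period 2]
Births: 4621 × 0.485 = 2241, 5513 × 0.188 = 1036 → total 3277
15–29: 5739 × 0.943 = 5412
30–44: 4621 × 0.957 = 4422
45–59: 5513 × 0.927 = 5111
60+: 12978 × 0.905 + 9508 × 0.688 = 11745 + 6542 = 18287
Net migration: 0–14 + 100 → 3377; 30–44 − 420 → 4002
Population now: 0–14=3377, 15–29=5412, 30–44=4002, 45–59=5111, 60+=18287
Total after period 2: 3377 + 5412 + 4002 + 5111 + 18287 = 36189

36189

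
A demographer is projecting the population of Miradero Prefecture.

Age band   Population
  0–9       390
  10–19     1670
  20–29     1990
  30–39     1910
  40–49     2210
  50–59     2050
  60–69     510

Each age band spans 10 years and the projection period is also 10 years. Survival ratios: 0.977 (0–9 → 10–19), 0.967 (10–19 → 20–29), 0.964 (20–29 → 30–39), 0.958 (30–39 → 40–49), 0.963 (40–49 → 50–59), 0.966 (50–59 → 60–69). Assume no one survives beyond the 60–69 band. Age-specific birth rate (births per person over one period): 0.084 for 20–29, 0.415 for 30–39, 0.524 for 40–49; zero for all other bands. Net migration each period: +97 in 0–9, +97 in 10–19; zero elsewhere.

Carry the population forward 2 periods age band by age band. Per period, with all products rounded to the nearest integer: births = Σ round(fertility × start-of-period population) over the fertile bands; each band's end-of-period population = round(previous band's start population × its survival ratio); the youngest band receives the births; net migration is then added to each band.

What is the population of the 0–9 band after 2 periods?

1988

(Bands numbered youngest = 1 to oldest = 7.)
— Period 1 —
Births: 1990 * 0.084 = 167, 1910 * 0.415 = 793, 2210 * 0.524 = 1158 → total 2118
Band 2: 390 * 0.977 = 381
Band 3: 1670 * 0.967 = 1615
Band 4: 1990 * 0.964 = 1918
Band 5: 1910 * 0.958 = 1830
Band 6: 2210 * 0.963 = 2128
Band 7: 2050 * 0.966 = 1980
Net migration: Band 1 + 97 → 2215; Band 2 + 97 → 478
Giving 2215 / 478 / 1615 / 1918 / 1830 / 2128 / 1980.
— Period 2 —
Births: 1615 * 0.084 = 136, 1918 * 0.415 = 796, 1830 * 0.524 = 959 → total 1891
Band 2: 2215 * 0.977 = 2164
Band 3: 478 * 0.967 = 462
Band 4: 1615 * 0.964 = 1557
Band 5: 1918 * 0.958 = 1837
Band 6: 1830 * 0.963 = 1762
Band 7: 2128 * 0.966 = 2056
Net migration: Band 1 + 97 → 1988; Band 2 + 97 → 2261
Giving 1988 / 2261 / 462 / 1557 / 1837 / 1762 / 2056.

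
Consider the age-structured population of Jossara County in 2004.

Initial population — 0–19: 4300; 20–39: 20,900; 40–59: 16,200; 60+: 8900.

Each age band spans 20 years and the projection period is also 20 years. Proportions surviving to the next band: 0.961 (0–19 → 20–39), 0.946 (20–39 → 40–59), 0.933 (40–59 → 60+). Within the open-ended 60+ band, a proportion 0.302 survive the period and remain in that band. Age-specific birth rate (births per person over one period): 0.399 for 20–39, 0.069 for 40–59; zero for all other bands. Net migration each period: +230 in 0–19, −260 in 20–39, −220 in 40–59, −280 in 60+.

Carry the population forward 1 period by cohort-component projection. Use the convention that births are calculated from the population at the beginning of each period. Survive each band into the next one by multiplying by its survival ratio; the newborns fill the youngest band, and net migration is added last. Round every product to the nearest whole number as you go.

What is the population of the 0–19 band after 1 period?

9687

Numbering the groups 1..4 from youngest to oldest:
After projecting period 1:
Births: 20900 × 0.399 = 8339  |  16200 × 0.069 = 1118 → 9457
Group 2: 4300 × 0.961 = 4132
Group 3: 20900 × 0.946 = 19771
Group 4: 16200 × 0.933 + 8900 × 0.302 = 15115 + 2688 = 17803
Net migration: Group 1 + 230 → 9687; Group 2 − 260 → 3872; Group 3 − 220 → 19551; Group 4 − 280 → 17523
Giving 9687 / 3872 / 19551 / 17523.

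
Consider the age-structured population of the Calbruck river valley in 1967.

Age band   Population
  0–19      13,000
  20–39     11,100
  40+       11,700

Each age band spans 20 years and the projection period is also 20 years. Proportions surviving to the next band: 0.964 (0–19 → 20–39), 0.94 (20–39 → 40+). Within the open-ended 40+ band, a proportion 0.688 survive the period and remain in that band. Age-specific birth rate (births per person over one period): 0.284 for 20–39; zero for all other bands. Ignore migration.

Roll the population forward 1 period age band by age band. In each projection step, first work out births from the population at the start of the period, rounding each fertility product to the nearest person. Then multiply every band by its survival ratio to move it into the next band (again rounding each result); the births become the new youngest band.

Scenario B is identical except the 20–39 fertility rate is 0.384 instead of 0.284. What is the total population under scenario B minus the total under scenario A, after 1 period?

1110

Let group 1 be 0–19 through group 3 = 40+.
— Period 1 —
Births: 11100 × 0.284 = 3152
Group 2: 13000 × 0.964 = 12532
Group 3: 11100 × 0.94 + 11700 × 0.688 = 10434 + 8050 = 18484
Giving 3152 / 12532 / 18484.
Scenario A total after 1 period: 34168
Scenario B projection —
— Period 1 —
Births: 11100 × 0.384 = 4262
Group 2: 13000 × 0.964 = 12532
Group 3: 11100 × 0.94 + 11700 × 0.688 = 10434 + 8050 = 18484
Giving 4262 / 12532 / 18484.
Scenario B total after 1 period: 35278
Difference B − A = 35278 − 34168 = 1110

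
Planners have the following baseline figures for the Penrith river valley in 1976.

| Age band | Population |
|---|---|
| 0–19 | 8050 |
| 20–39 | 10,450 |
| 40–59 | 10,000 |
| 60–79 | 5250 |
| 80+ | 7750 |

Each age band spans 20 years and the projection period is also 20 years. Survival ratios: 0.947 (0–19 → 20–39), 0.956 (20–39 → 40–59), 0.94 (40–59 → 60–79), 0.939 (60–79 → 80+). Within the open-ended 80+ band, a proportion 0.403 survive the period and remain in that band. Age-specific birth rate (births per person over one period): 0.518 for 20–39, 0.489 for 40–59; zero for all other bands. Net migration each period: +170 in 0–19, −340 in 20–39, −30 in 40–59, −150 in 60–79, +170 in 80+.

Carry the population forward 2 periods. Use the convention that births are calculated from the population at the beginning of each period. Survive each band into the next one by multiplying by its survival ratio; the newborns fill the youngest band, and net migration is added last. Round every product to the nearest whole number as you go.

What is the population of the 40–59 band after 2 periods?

After projecting period 1:
Births: 10450 * 0.518 = 5413, 10000 * 0.489 = 4890 — total 10303
20–39: 8050 * 0.947 = 7623
40–59: 10450 * 0.956 = 9990
60–79: 10000 * 0.94 = 9400
80+: 5250 * 0.939 + 7750 * 0.403 = 4930 + 3123 = 8053
Net migration: 0–19 + 170 → 10473; 20–39 − 340 → 7283; 40–59 − 30 → 9960; 60–79 − 150 → 9250; 80+ + 170 → 8223
End of period: [10473, 7283, 9960, 9250, 8223]
After projecting period 2:
Births: 7283 * 0.518 = 3773, 9960 * 0.489 = 4870 — total 8643
20–39: 10473 * 0.947 = 9918
40–59: 7283 * 0.956 = 6963
60–79: 9960 * 0.94 = 9362
80+: 9250 * 0.939 + 8223 * 0.403 = 8686 + 3314 = 12000
Net migration: 0–19 + 170 → 8813; 20–39 − 340 → 9578; 40–59 − 30 → 6933; 60–79 − 150 → 9212; 80+ + 170 → 12170
End of period: [8813, 9578, 6933, 9212, 12170]

6933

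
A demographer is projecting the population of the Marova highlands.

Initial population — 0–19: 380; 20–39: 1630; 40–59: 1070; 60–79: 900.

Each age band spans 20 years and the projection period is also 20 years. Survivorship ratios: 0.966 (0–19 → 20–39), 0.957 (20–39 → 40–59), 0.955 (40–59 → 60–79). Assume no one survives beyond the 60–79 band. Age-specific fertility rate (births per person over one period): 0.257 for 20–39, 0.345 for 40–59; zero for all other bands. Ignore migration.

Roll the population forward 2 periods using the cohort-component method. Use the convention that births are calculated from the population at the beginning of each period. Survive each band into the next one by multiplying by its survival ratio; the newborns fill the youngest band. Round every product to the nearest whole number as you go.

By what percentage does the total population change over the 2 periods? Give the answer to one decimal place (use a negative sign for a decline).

-18.7

[period 1]
Births: 1630 * 0.257 = 419 ; 1070 * 0.345 = 369 → 788
20–39: 380 * 0.966 = 367
40–59: 1630 * 0.957 = 1560
60–79: 1070 * 0.955 = 1022
→ [788, 367, 1560, 1022]
[period 2]
Births: 367 * 0.257 = 94 ; 1560 * 0.345 = 538 → 632
20–39: 788 * 0.966 = 761
40–59: 367 * 0.957 = 351
60–79: 1560 * 0.955 = 1490
→ [632, 761, 351, 1490]
Total: 3980 → 3234; change = -746; percentage change = -18.7%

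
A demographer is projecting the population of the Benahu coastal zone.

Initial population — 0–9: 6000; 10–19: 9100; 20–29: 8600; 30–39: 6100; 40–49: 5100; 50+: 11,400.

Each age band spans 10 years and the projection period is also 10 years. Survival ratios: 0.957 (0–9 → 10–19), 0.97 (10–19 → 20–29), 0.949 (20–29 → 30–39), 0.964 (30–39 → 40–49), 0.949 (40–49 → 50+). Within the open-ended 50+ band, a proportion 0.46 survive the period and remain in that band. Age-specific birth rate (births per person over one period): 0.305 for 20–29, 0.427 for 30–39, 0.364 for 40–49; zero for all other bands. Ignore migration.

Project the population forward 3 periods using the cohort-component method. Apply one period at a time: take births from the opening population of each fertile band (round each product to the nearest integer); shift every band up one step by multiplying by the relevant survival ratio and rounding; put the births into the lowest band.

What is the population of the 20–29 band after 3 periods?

6576

[period 1]
Births: 8600 × 0.305 = 2623 ; 6100 × 0.427 = 2605 ; 5100 × 0.364 = 1856 → 7084
10–19: 6000 × 0.957 = 5742
20–29: 9100 × 0.97 = 8827
30–39: 8600 × 0.949 = 8161
40–49: 6100 × 0.964 = 5880
50+: 5100 × 0.949 + 11400 × 0.46 = 4840 + 5244 = 10084
End of period: [7084, 5742, 8827, 8161, 5880, 10084]
[period 2]
Births: 8827 × 0.305 = 2692 ; 8161 × 0.427 = 3485 ; 5880 × 0.364 = 2140 → 8317
10–19: 7084 × 0.957 = 6779
20–29: 5742 × 0.97 = 5570
30–39: 8827 × 0.949 = 8377
40–49: 8161 × 0.964 = 7867
50+: 5880 × 0.949 + 10084 × 0.46 = 5580 + 4639 = 10219
End of period: [8317, 6779, 5570, 8377, 7867, 10219]
[period 3]
Births: 5570 × 0.305 = 1699 ; 8377 × 0.427 = 3577 ; 7867 × 0.364 = 2864 → 8140
10–19: 8317 × 0.957 = 7959
20–29: 6779 × 0.97 = 6576
30–39: 5570 × 0.949 = 5286
40–49: 8377 × 0.964 = 8075
50+: 7867 × 0.949 + 10219 × 0.46 = 7466 + 4701 = 12167
End of period: [8140, 7959, 6576, 5286, 8075, 12167]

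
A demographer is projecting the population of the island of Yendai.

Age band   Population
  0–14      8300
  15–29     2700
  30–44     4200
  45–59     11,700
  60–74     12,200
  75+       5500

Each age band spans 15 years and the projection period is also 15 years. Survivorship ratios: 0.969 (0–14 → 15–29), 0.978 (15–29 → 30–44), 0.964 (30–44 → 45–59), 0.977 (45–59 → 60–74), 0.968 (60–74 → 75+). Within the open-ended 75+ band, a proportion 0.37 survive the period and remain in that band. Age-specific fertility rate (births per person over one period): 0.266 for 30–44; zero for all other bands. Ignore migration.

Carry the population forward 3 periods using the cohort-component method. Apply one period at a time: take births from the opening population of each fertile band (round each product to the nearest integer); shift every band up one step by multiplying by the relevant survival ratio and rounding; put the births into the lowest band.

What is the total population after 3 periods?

After projecting period 1:
Births: 4200 × 0.266 = 1117
15–29: 8300 × 0.969 = 8043
30–44: 2700 × 0.978 = 2641
45–59: 4200 × 0.964 = 4049
60–74: 11700 × 0.977 = 11431
75+: 12200 × 0.968 + 5500 × 0.37 = 11810 + 2035 = 13845
End of period: [1117, 8043, 2641, 4049, 11431, 13845]
After projecting period 2:
Births: 2641 × 0.266 = 703
15–29: 1117 × 0.969 = 1082
30–44: 8043 × 0.978 = 7866
45–59: 2641 × 0.964 = 2546
60–74: 4049 × 0.977 = 3956
75+: 11431 × 0.968 + 13845 × 0.37 = 11065 + 5123 = 16188
End of period: [703, 1082, 7866, 2546, 3956, 16188]
After projecting period 3:
Births: 7866 × 0.266 = 2092
15–29: 703 × 0.969 = 681
30–44: 1082 × 0.978 = 1058
45–59: 7866 × 0.964 = 7583
60–74: 2546 × 0.977 = 2487
75+: 3956 × 0.968 + 16188 × 0.37 = 3829 + 5990 = 9819
End of period: [2092, 681, 1058, 7583, 2487, 9819]
Total after period 3: 2092 + 681 + 1058 + 7583 + 2487 + 9819 = 23720

23720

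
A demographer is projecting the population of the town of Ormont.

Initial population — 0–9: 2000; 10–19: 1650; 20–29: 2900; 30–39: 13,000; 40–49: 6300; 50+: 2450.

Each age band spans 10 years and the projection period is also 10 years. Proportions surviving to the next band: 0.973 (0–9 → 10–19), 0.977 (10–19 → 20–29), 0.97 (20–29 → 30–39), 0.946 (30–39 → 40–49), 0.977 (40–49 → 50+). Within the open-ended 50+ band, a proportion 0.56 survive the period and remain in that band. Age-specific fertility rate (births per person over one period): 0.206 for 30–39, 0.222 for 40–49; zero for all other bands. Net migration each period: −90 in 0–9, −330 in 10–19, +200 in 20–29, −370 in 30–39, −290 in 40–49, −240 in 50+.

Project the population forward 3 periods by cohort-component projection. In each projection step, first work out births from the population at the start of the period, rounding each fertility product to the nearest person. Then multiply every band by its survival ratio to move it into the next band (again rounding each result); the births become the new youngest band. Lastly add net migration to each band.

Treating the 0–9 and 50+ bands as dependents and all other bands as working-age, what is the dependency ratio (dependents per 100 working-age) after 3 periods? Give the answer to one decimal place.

Call the bands 1 to 6, youngest first.
— Period 1 —
Births: 13000 × 0.206 = 2678, 6300 × 0.222 = 1399 — total 4077
Band 2: 2000 × 0.973 = 1946
Band 3: 1650 × 0.977 = 1612
Band 4: 2900 × 0.97 = 2813
Band 5: 13000 × 0.946 = 12298
Band 6: 6300 × 0.977 + 2450 × 0.56 = 6155 + 1372 = 7527
Net migration: Band 1 − 90 → 3987; Band 2 − 330 → 1616; Band 3 + 200 → 1812; Band 4 − 370 → 2443; Band 5 − 290 → 12008; Band 6 − 240 → 7287
Giving 3987 / 1616 / 1812 / 2443 / 12008 / 7287.
— Period 2 —
Births: 2443 × 0.206 = 503, 12008 × 0.222 = 2666 — total 3169
Band 2: 3987 × 0.973 = 3879
Band 3: 1616 × 0.977 = 1579
Band 4: 1812 × 0.97 = 1758
Band 5: 2443 × 0.946 = 2311
Band 6: 12008 × 0.977 + 7287 × 0.56 = 11732 + 4081 = 15813
Net migration: Band 1 − 90 → 3079; Band 2 − 330 → 3549; Band 3 + 200 → 1779; Band 4 − 370 → 1388; Band 5 − 290 → 2021; Band 6 − 240 → 15573
Giving 3079 / 3549 / 1779 / 1388 / 2021 / 15573.
— Period 3 —
Births: 1388 × 0.206 = 286, 2021 × 0.222 = 449 — total 735
Band 2: 3079 × 0.973 = 2996
Band 3: 3549 × 0.977 = 3467
Band 4: 1779 × 0.97 = 1726
Band 5: 1388 × 0.946 = 1313
Band 6: 2021 × 0.977 + 15573 × 0.56 = 1975 + 8721 = 10696
Net migration: Band 1 − 90 → 645; Band 2 − 330 → 2666; Band 3 + 200 → 3667; Band 4 − 370 → 1356; Band 5 − 290 → 1023; Band 6 − 240 → 10456
Giving 645 / 2666 / 3667 / 1356 / 1023 / 10456.
Dependents (band 0–9 + band 50+) = 645 + 10456 = 11101; working-age = 8712; ratio = 11101/8712 × 100 = 127.4

127.4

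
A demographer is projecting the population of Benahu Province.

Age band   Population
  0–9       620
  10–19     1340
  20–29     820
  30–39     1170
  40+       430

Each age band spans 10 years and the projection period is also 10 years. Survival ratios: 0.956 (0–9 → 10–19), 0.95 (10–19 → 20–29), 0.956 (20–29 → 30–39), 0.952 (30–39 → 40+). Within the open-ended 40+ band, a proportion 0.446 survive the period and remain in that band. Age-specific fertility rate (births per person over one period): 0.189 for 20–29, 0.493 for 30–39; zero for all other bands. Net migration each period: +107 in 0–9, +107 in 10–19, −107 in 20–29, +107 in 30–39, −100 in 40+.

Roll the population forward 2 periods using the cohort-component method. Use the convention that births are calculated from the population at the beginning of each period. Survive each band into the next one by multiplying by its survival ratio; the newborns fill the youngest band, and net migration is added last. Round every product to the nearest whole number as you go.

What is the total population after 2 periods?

4741

After projecting period 1:
Births: 820 × 0.189 = 155, 1170 × 0.493 = 577 → 732
10–19: 620 × 0.956 = 593
20–29: 1340 × 0.95 = 1273
30–39: 820 × 0.956 = 784
40+: 1170 × 0.952 + 430 × 0.446 = 1114 + 192 = 1306
Net migration: 0–9 + 107 → 839; 10–19 + 107 → 700; 20–29 − 107 → 1166; 30–39 + 107 → 891; 40+ − 100 → 1206
Giving 839 / 700 / 1166 / 891 / 1206.
After projecting period 2:
Births: 1166 × 0.189 = 220, 891 × 0.493 = 439 → 659
10–19: 839 × 0.956 = 802
20–29: 700 × 0.95 = 665
30–39: 1166 × 0.956 = 1115
40+: 891 × 0.952 + 1206 × 0.446 = 848 + 538 = 1386
Net migration: 0–9 + 107 → 766; 10–19 + 107 → 909; 20–29 − 107 → 558; 30–39 + 107 → 1222; 40+ − 100 → 1286
Giving 766 / 909 / 558 / 1222 / 1286.
Total after period 2: 766 + 909 + 558 + 1222 + 1286 = 4741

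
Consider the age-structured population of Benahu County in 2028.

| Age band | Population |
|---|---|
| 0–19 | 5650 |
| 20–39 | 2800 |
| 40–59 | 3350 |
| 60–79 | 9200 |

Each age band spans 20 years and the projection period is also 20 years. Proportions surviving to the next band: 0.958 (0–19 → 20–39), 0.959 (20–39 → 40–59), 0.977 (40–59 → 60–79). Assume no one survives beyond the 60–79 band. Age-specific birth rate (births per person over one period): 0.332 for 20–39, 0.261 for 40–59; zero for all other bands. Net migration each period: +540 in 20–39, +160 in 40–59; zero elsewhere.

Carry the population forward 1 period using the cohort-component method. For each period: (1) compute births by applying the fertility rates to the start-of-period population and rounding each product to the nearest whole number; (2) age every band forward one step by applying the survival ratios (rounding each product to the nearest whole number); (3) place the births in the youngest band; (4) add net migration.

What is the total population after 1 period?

[period 1]
Births: 2800 * 0.332 = 930 ; 3350 * 0.261 = 874 — total 1804
20–39: 5650 * 0.958 = 5413
40–59: 2800 * 0.959 = 2685
60–79: 3350 * 0.977 = 3273
Net migration: 20–39 + 540 → 5953; 40–59 + 160 → 2845
→ [1804, 5953, 2845, 3273]
Total after period 1: 1804 + 5953 + 2845 + 3273 = 13875

13875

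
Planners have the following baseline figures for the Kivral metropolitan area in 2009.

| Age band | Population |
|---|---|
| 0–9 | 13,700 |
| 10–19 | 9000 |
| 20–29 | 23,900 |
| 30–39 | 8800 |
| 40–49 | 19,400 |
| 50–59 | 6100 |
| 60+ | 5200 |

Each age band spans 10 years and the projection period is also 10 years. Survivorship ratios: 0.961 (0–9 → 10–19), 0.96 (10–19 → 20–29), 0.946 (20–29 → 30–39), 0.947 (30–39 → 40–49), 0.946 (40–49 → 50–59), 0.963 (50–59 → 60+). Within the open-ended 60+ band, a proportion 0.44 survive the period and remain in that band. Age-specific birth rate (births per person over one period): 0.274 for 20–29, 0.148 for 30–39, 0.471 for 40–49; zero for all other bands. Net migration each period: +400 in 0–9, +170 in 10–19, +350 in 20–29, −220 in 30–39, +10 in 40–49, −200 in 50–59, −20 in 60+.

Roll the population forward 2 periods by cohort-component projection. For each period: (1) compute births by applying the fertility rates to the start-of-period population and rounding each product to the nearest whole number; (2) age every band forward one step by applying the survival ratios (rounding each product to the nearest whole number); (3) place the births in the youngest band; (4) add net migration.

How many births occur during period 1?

After projecting period 1:
Births: 23900 × 0.274 = 6549 ; 8800 × 0.148 = 1302 ; 19400 × 0.471 = 9137 — total 16988
10–19: 13700 × 0.961 = 13166
20–29: 9000 × 0.96 = 8640
30–39: 23900 × 0.946 = 22609
40–49: 8800 × 0.947 = 8334
50–59: 19400 × 0.946 = 18352
60+: 6100 × 0.963 + 5200 × 0.44 = 5874 + 2288 = 8162
Net migration: 0–9 + 400 → 17388; 10–19 + 170 → 13336; 20–29 + 350 → 8990; 30–39 − 220 → 22389; 40–49 + 10 → 8344; 50–59 − 200 → 18152; 60+ − 20 → 8142
→ [17388, 13336, 8990, 22389, 8344, 18152, 8142]

16988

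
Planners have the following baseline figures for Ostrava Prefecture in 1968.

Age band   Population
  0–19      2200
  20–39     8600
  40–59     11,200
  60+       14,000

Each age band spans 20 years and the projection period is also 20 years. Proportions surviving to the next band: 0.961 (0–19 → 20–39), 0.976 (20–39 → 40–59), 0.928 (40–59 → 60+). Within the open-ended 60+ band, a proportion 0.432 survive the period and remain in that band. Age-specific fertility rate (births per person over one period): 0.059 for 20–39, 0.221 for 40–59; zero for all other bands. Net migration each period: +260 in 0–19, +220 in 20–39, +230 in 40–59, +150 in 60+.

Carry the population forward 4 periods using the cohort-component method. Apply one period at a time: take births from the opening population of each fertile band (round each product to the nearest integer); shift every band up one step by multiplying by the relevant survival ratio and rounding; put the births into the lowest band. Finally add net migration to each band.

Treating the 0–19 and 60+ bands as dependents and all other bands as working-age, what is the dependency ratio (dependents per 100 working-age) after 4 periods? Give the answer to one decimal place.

Call the groups 1 to 4, youngest first.
Period 1:
Births: 8600 × 0.059 = 507 ; 11200 × 0.221 = 2475 — total 2982
Group 2: 2200 × 0.961 = 2114
Group 3: 8600 × 0.976 = 8394
Group 4: 11200 × 0.928 + 14000 × 0.432 = 10394 + 6048 = 16442
Net migration: Group 1 + 260 → 3242; Group 2 + 220 → 2334; Group 3 + 230 → 8624; Group 4 + 150 → 16592
End of period: [3242, 2334, 8624, 16592]
Period 2:
Births: 2334 × 0.059 = 138 ; 8624 × 0.221 = 1906 — total 2044
Group 2: 3242 × 0.961 = 3116
Group 3: 2334 × 0.976 = 2278
Group 4: 8624 × 0.928 + 16592 × 0.432 = 8003 + 7168 = 15171
Net migration: Group 1 + 260 → 2304; Group 2 + 220 → 3336; Group 3 + 230 → 2508; Group 4 + 150 → 15321
End of period: [2304, 3336, 2508, 15321]
Period 3:
Births: 3336 × 0.059 = 197 ; 2508 × 0.221 = 554 — total 751
Group 2: 2304 × 0.961 = 2214
Group 3: 3336 × 0.976 = 3256
Group 4: 2508 × 0.928 + 15321 × 0.432 = 2327 + 6619 = 8946
Net migration: Group 1 + 260 → 1011; Group 2 + 220 → 2434; Group 3 + 230 → 3486; Group 4 + 150 → 9096
End of period: [1011, 2434, 3486, 9096]
Period 4:
Births: 2434 × 0.059 = 144 ; 3486 × 0.221 = 770 — total 914
Group 2: 1011 × 0.961 = 972
Group 3: 2434 × 0.976 = 2376
Group 4: 3486 × 0.928 + 9096 × 0.432 = 3235 + 3929 = 7164
Net migration: Group 1 + 260 → 1174; Group 2 + 220 → 1192; Group 3 + 230 → 2606; Group 4 + 150 → 7314
End of period: [1174, 1192, 2606, 7314]
Dependents (band 0–19 + band 60+) = 1174 + 7314 = 8488; working-age = 3798; ratio = 8488/3798 × 100 = 223.5

223.5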